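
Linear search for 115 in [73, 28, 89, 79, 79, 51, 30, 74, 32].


i=0: 73!=115
i=1: 28!=115
i=2: 89!=115
i=3: 79!=115
i=4: 79!=115
i=5: 51!=115
i=6: 30!=115
i=7: 74!=115
i=8: 32!=115

Not found, 9 comps


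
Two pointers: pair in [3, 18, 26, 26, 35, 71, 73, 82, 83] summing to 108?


lo=0(3)+hi=8(83)=86
lo=1(18)+hi=8(83)=101
lo=2(26)+hi=8(83)=109
lo=2(26)+hi=7(82)=108

Yes: 26+82=108


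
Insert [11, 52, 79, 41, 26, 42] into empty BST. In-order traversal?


Insert 11: root
Insert 52: R from 11
Insert 79: R from 11 -> R from 52
Insert 41: R from 11 -> L from 52
Insert 26: R from 11 -> L from 52 -> L from 41
Insert 42: R from 11 -> L from 52 -> R from 41

In-order: [11, 26, 41, 42, 52, 79]


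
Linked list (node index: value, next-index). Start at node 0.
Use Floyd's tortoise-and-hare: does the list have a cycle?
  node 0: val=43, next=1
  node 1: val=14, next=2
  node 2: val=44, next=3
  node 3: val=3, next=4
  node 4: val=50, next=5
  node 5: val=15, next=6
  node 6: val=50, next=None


Floyd's tortoise (slow, +1) and hare (fast, +2):
  init: slow=0, fast=0
  step 1: slow=1, fast=2
  step 2: slow=2, fast=4
  step 3: slow=3, fast=6
  step 4: fast -> None, no cycle

Cycle: no


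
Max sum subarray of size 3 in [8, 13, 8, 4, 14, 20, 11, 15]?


[0:3]: 29
[1:4]: 25
[2:5]: 26
[3:6]: 38
[4:7]: 45
[5:8]: 46

Max: 46 at [5:8]


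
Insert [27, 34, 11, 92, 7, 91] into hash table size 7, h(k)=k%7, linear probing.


Insert 27: h=6 -> slot 6
Insert 34: h=6, 1 probes -> slot 0
Insert 11: h=4 -> slot 4
Insert 92: h=1 -> slot 1
Insert 7: h=0, 2 probes -> slot 2
Insert 91: h=0, 3 probes -> slot 3

Table: [34, 92, 7, 91, 11, None, 27]


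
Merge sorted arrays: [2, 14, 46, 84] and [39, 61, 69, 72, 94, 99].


Take 2 from A
Take 14 from A
Take 39 from B
Take 46 from A
Take 61 from B
Take 69 from B
Take 72 from B
Take 84 from A

Merged: [2, 14, 39, 46, 61, 69, 72, 84, 94, 99]


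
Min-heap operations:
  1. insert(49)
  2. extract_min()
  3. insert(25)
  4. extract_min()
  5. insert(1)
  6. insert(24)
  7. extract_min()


insert(49) -> [49]
extract_min()->49, []
insert(25) -> [25]
extract_min()->25, []
insert(1) -> [1]
insert(24) -> [1, 24]
extract_min()->1, [24]

Final heap: [24]


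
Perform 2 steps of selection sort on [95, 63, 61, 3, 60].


Initial: [95, 63, 61, 3, 60]
Step 1: min=3 at 3
  Swap: [3, 63, 61, 95, 60]
Step 2: min=60 at 4
  Swap: [3, 60, 61, 95, 63]

After 2 steps: [3, 60, 61, 95, 63]


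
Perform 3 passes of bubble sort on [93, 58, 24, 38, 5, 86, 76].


Initial: [93, 58, 24, 38, 5, 86, 76]
Pass 1: [58, 24, 38, 5, 86, 76, 93] (6 swaps)
Pass 2: [24, 38, 5, 58, 76, 86, 93] (4 swaps)
Pass 3: [24, 5, 38, 58, 76, 86, 93] (1 swaps)

After 3 passes: [24, 5, 38, 58, 76, 86, 93]


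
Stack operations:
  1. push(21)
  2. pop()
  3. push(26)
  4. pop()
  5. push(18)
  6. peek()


push(21) -> [21]
pop()->21, []
push(26) -> [26]
pop()->26, []
push(18) -> [18]
peek()->18

Final stack: [18]


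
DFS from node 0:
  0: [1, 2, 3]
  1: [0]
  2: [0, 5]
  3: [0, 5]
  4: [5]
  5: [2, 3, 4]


Visit 0, push [3, 2, 1]
Visit 1, push []
Visit 2, push [5]
Visit 5, push [4, 3]
Visit 3, push []
Visit 4, push []

DFS order: [0, 1, 2, 5, 3, 4]


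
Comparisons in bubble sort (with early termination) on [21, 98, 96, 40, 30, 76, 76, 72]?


Algorithm: bubble sort (with early termination)
Input: [21, 98, 96, 40, 30, 76, 76, 72]
Sorted: [21, 30, 40, 72, 76, 76, 96, 98]

25


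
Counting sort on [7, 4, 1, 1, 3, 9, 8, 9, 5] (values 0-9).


Input: [7, 4, 1, 1, 3, 9, 8, 9, 5]
Counts: [0, 2, 0, 1, 1, 1, 0, 1, 1, 2]

Sorted: [1, 1, 3, 4, 5, 7, 8, 9, 9]


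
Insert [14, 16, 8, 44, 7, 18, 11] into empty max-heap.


Insert 14: [14]
Insert 16: [16, 14]
Insert 8: [16, 14, 8]
Insert 44: [44, 16, 8, 14]
Insert 7: [44, 16, 8, 14, 7]
Insert 18: [44, 16, 18, 14, 7, 8]
Insert 11: [44, 16, 18, 14, 7, 8, 11]

Final heap: [44, 16, 18, 14, 7, 8, 11]


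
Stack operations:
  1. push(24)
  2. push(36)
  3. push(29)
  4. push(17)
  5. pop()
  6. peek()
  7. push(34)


push(24) -> [24]
push(36) -> [24, 36]
push(29) -> [24, 36, 29]
push(17) -> [24, 36, 29, 17]
pop()->17, [24, 36, 29]
peek()->29
push(34) -> [24, 36, 29, 34]

Final stack: [24, 36, 29, 34]


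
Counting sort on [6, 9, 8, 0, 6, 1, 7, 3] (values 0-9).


Input: [6, 9, 8, 0, 6, 1, 7, 3]
Counts: [1, 1, 0, 1, 0, 0, 2, 1, 1, 1]

Sorted: [0, 1, 3, 6, 6, 7, 8, 9]


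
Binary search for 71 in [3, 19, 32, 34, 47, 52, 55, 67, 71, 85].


Step 1: lo=0, hi=9, mid=4, val=47
Step 2: lo=5, hi=9, mid=7, val=67
Step 3: lo=8, hi=9, mid=8, val=71

Found at index 8


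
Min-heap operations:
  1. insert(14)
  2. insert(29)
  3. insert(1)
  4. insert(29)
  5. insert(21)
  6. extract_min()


insert(14) -> [14]
insert(29) -> [14, 29]
insert(1) -> [1, 29, 14]
insert(29) -> [1, 29, 14, 29]
insert(21) -> [1, 21, 14, 29, 29]
extract_min()->1, [14, 21, 29, 29]

Final heap: [14, 21, 29, 29]


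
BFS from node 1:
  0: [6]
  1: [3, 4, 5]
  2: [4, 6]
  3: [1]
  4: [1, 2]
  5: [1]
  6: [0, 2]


Visit 1, enqueue [3, 4, 5]
Visit 3, enqueue []
Visit 4, enqueue [2]
Visit 5, enqueue []
Visit 2, enqueue [6]
Visit 6, enqueue [0]
Visit 0, enqueue []

BFS order: [1, 3, 4, 5, 2, 6, 0]


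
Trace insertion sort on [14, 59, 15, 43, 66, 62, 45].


Initial: [14, 59, 15, 43, 66, 62, 45]
Insert 59: [14, 59, 15, 43, 66, 62, 45]
Insert 15: [14, 15, 59, 43, 66, 62, 45]
Insert 43: [14, 15, 43, 59, 66, 62, 45]
Insert 66: [14, 15, 43, 59, 66, 62, 45]
Insert 62: [14, 15, 43, 59, 62, 66, 45]
Insert 45: [14, 15, 43, 45, 59, 62, 66]

Sorted: [14, 15, 43, 45, 59, 62, 66]


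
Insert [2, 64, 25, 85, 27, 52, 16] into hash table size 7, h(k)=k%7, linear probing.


Insert 2: h=2 -> slot 2
Insert 64: h=1 -> slot 1
Insert 25: h=4 -> slot 4
Insert 85: h=1, 2 probes -> slot 3
Insert 27: h=6 -> slot 6
Insert 52: h=3, 2 probes -> slot 5
Insert 16: h=2, 5 probes -> slot 0

Table: [16, 64, 2, 85, 25, 52, 27]


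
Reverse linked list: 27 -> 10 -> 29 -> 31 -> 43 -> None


Step 1: curr=27, set curr.next=prev(None) | reversed so far: 27
Step 2: curr=10, set curr.next=prev(27) | reversed so far: 10 -> 27
Step 3: curr=29, set curr.next=prev(10) | reversed so far: 29 -> 10 -> 27
Step 4: curr=31, set curr.next=prev(29) | reversed so far: 31 -> 29 -> 10 -> 27
Step 5: curr=43, set curr.next=prev(31) | reversed so far: 43 -> 31 -> 29 -> 10 -> 27

43 -> 31 -> 29 -> 10 -> 27 -> None


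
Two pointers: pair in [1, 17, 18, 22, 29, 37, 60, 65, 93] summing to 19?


lo=0(1)+hi=8(93)=94
lo=0(1)+hi=7(65)=66
lo=0(1)+hi=6(60)=61
lo=0(1)+hi=5(37)=38
lo=0(1)+hi=4(29)=30
lo=0(1)+hi=3(22)=23
lo=0(1)+hi=2(18)=19

Yes: 1+18=19


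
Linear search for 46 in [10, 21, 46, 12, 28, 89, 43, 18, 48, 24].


i=0: 10!=46
i=1: 21!=46
i=2: 46==46 found!

Found at 2, 3 comps


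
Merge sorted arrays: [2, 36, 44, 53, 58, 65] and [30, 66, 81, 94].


Take 2 from A
Take 30 from B
Take 36 from A
Take 44 from A
Take 53 from A
Take 58 from A
Take 65 from A

Merged: [2, 30, 36, 44, 53, 58, 65, 66, 81, 94]


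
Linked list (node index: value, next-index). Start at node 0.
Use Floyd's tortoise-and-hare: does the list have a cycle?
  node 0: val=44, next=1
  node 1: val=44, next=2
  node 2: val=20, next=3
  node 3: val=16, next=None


Floyd's tortoise (slow, +1) and hare (fast, +2):
  init: slow=0, fast=0
  step 1: slow=1, fast=2
  step 2: fast 2->3->None, no cycle

Cycle: no


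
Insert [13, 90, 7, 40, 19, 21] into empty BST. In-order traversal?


Insert 13: root
Insert 90: R from 13
Insert 7: L from 13
Insert 40: R from 13 -> L from 90
Insert 19: R from 13 -> L from 90 -> L from 40
Insert 21: R from 13 -> L from 90 -> L from 40 -> R from 19

In-order: [7, 13, 19, 21, 40, 90]


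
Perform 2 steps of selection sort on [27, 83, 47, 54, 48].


Initial: [27, 83, 47, 54, 48]
Step 1: min=27 at 0
  Swap: [27, 83, 47, 54, 48]
Step 2: min=47 at 2
  Swap: [27, 47, 83, 54, 48]

After 2 steps: [27, 47, 83, 54, 48]


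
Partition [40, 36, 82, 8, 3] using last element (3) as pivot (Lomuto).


Pivot: 3
Place pivot at 0: [3, 36, 82, 8, 40]

Partitioned: [3, 36, 82, 8, 40]


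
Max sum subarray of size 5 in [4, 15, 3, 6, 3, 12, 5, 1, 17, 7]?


[0:5]: 31
[1:6]: 39
[2:7]: 29
[3:8]: 27
[4:9]: 38
[5:10]: 42

Max: 42 at [5:10]


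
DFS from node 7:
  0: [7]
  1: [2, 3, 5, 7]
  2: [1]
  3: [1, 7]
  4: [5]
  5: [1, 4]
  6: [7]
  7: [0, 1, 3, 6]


Visit 7, push [6, 3, 1, 0]
Visit 0, push []
Visit 1, push [5, 3, 2]
Visit 2, push []
Visit 3, push []
Visit 5, push [4]
Visit 4, push []
Visit 6, push []

DFS order: [7, 0, 1, 2, 3, 5, 4, 6]


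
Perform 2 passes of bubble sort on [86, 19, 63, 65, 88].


Initial: [86, 19, 63, 65, 88]
Pass 1: [19, 63, 65, 86, 88] (3 swaps)
Pass 2: [19, 63, 65, 86, 88] (0 swaps)

After 2 passes: [19, 63, 65, 86, 88]


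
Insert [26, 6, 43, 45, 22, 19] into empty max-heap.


Insert 26: [26]
Insert 6: [26, 6]
Insert 43: [43, 6, 26]
Insert 45: [45, 43, 26, 6]
Insert 22: [45, 43, 26, 6, 22]
Insert 19: [45, 43, 26, 6, 22, 19]

Final heap: [45, 43, 26, 6, 22, 19]


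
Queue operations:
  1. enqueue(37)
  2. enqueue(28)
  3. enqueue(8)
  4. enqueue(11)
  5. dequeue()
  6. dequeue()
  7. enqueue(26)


enqueue(37) -> [37]
enqueue(28) -> [37, 28]
enqueue(8) -> [37, 28, 8]
enqueue(11) -> [37, 28, 8, 11]
dequeue()->37, [28, 8, 11]
dequeue()->28, [8, 11]
enqueue(26) -> [8, 11, 26]

Final queue: [8, 11, 26]


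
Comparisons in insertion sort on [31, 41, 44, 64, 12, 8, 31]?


Algorithm: insertion sort
Input: [31, 41, 44, 64, 12, 8, 31]
Sorted: [8, 12, 31, 31, 41, 44, 64]

16


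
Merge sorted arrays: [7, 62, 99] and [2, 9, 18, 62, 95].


Take 2 from B
Take 7 from A
Take 9 from B
Take 18 from B
Take 62 from A
Take 62 from B
Take 95 from B

Merged: [2, 7, 9, 18, 62, 62, 95, 99]


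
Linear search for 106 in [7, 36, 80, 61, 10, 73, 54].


i=0: 7!=106
i=1: 36!=106
i=2: 80!=106
i=3: 61!=106
i=4: 10!=106
i=5: 73!=106
i=6: 54!=106

Not found, 7 comps


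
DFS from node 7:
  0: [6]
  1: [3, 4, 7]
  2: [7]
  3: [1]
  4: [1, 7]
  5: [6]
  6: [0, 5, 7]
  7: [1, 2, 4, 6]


Visit 7, push [6, 4, 2, 1]
Visit 1, push [4, 3]
Visit 3, push []
Visit 4, push []
Visit 2, push []
Visit 6, push [5, 0]
Visit 0, push []
Visit 5, push []

DFS order: [7, 1, 3, 4, 2, 6, 0, 5]


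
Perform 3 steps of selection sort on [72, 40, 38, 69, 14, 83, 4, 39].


Initial: [72, 40, 38, 69, 14, 83, 4, 39]
Step 1: min=4 at 6
  Swap: [4, 40, 38, 69, 14, 83, 72, 39]
Step 2: min=14 at 4
  Swap: [4, 14, 38, 69, 40, 83, 72, 39]
Step 3: min=38 at 2
  Swap: [4, 14, 38, 69, 40, 83, 72, 39]

After 3 steps: [4, 14, 38, 69, 40, 83, 72, 39]


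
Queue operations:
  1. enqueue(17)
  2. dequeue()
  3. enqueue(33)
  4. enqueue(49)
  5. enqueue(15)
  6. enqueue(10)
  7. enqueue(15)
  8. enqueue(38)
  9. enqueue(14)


enqueue(17) -> [17]
dequeue()->17, []
enqueue(33) -> [33]
enqueue(49) -> [33, 49]
enqueue(15) -> [33, 49, 15]
enqueue(10) -> [33, 49, 15, 10]
enqueue(15) -> [33, 49, 15, 10, 15]
enqueue(38) -> [33, 49, 15, 10, 15, 38]
enqueue(14) -> [33, 49, 15, 10, 15, 38, 14]

Final queue: [33, 49, 15, 10, 15, 38, 14]


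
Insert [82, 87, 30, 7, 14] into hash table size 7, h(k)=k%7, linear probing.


Insert 82: h=5 -> slot 5
Insert 87: h=3 -> slot 3
Insert 30: h=2 -> slot 2
Insert 7: h=0 -> slot 0
Insert 14: h=0, 1 probes -> slot 1

Table: [7, 14, 30, 87, None, 82, None]


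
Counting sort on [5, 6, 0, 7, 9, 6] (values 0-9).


Input: [5, 6, 0, 7, 9, 6]
Counts: [1, 0, 0, 0, 0, 1, 2, 1, 0, 1]

Sorted: [0, 5, 6, 6, 7, 9]


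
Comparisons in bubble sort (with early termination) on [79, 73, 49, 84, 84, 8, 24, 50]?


Algorithm: bubble sort (with early termination)
Input: [79, 73, 49, 84, 84, 8, 24, 50]
Sorted: [8, 24, 49, 50, 73, 79, 84, 84]

27


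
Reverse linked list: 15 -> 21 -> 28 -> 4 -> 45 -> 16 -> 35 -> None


Step 1: curr=15, set curr.next=prev(None) | reversed so far: 15
Step 2: curr=21, set curr.next=prev(15) | reversed so far: 21 -> 15
Step 3: curr=28, set curr.next=prev(21) | reversed so far: 28 -> 21 -> 15
Step 4: curr=4, set curr.next=prev(28) | reversed so far: 4 -> 28 -> 21 -> 15
Step 5: curr=45, set curr.next=prev(4) | reversed so far: 45 -> 4 -> 28 -> 21 -> 15
Step 6: curr=16, set curr.next=prev(45) | reversed so far: 16 -> 45 -> 4 -> 28 -> 21 -> 15
Step 7: curr=35, set curr.next=prev(16) | reversed so far: 35 -> 16 -> 45 -> 4 -> 28 -> 21 -> 15

35 -> 16 -> 45 -> 4 -> 28 -> 21 -> 15 -> None


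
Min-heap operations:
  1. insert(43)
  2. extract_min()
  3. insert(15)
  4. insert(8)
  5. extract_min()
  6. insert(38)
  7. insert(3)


insert(43) -> [43]
extract_min()->43, []
insert(15) -> [15]
insert(8) -> [8, 15]
extract_min()->8, [15]
insert(38) -> [15, 38]
insert(3) -> [3, 38, 15]

Final heap: [3, 38, 15]


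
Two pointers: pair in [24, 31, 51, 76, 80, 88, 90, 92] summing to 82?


lo=0(24)+hi=7(92)=116
lo=0(24)+hi=6(90)=114
lo=0(24)+hi=5(88)=112
lo=0(24)+hi=4(80)=104
lo=0(24)+hi=3(76)=100
lo=0(24)+hi=2(51)=75
lo=1(31)+hi=2(51)=82

Yes: 31+51=82


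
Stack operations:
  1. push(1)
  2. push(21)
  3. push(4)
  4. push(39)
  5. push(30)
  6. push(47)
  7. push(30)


push(1) -> [1]
push(21) -> [1, 21]
push(4) -> [1, 21, 4]
push(39) -> [1, 21, 4, 39]
push(30) -> [1, 21, 4, 39, 30]
push(47) -> [1, 21, 4, 39, 30, 47]
push(30) -> [1, 21, 4, 39, 30, 47, 30]

Final stack: [1, 21, 4, 39, 30, 47, 30]


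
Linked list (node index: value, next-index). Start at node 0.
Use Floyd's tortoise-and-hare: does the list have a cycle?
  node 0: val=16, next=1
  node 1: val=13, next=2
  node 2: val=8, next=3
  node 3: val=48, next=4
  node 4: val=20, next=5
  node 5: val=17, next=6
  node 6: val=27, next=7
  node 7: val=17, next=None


Floyd's tortoise (slow, +1) and hare (fast, +2):
  init: slow=0, fast=0
  step 1: slow=1, fast=2
  step 2: slow=2, fast=4
  step 3: slow=3, fast=6
  step 4: fast 6->7->None, no cycle

Cycle: no


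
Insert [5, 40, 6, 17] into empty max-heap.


Insert 5: [5]
Insert 40: [40, 5]
Insert 6: [40, 5, 6]
Insert 17: [40, 17, 6, 5]

Final heap: [40, 17, 6, 5]


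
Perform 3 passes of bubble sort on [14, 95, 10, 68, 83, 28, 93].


Initial: [14, 95, 10, 68, 83, 28, 93]
Pass 1: [14, 10, 68, 83, 28, 93, 95] (5 swaps)
Pass 2: [10, 14, 68, 28, 83, 93, 95] (2 swaps)
Pass 3: [10, 14, 28, 68, 83, 93, 95] (1 swaps)

After 3 passes: [10, 14, 28, 68, 83, 93, 95]


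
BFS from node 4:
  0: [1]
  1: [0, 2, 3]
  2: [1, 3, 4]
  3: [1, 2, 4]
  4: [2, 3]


Visit 4, enqueue [2, 3]
Visit 2, enqueue [1]
Visit 3, enqueue []
Visit 1, enqueue [0]
Visit 0, enqueue []

BFS order: [4, 2, 3, 1, 0]


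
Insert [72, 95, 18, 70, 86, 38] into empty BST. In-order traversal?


Insert 72: root
Insert 95: R from 72
Insert 18: L from 72
Insert 70: L from 72 -> R from 18
Insert 86: R from 72 -> L from 95
Insert 38: L from 72 -> R from 18 -> L from 70

In-order: [18, 38, 70, 72, 86, 95]


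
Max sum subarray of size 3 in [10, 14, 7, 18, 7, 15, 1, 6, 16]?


[0:3]: 31
[1:4]: 39
[2:5]: 32
[3:6]: 40
[4:7]: 23
[5:8]: 22
[6:9]: 23

Max: 40 at [3:6]


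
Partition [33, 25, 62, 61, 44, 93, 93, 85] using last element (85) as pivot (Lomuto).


Pivot: 85
  33 <= 85: advance i (no swap)
  25 <= 85: advance i (no swap)
  62 <= 85: advance i (no swap)
  61 <= 85: advance i (no swap)
  44 <= 85: advance i (no swap)
Place pivot at 5: [33, 25, 62, 61, 44, 85, 93, 93]

Partitioned: [33, 25, 62, 61, 44, 85, 93, 93]


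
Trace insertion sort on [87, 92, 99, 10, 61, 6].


Initial: [87, 92, 99, 10, 61, 6]
Insert 92: [87, 92, 99, 10, 61, 6]
Insert 99: [87, 92, 99, 10, 61, 6]
Insert 10: [10, 87, 92, 99, 61, 6]
Insert 61: [10, 61, 87, 92, 99, 6]
Insert 6: [6, 10, 61, 87, 92, 99]

Sorted: [6, 10, 61, 87, 92, 99]


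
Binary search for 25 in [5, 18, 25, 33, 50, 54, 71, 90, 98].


Step 1: lo=0, hi=8, mid=4, val=50
Step 2: lo=0, hi=3, mid=1, val=18
Step 3: lo=2, hi=3, mid=2, val=25

Found at index 2


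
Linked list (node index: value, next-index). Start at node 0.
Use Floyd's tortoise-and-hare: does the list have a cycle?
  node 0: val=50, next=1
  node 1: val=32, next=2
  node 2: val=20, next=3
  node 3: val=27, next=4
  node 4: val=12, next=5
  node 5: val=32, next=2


Floyd's tortoise (slow, +1) and hare (fast, +2):
  init: slow=0, fast=0
  step 1: slow=1, fast=2
  step 2: slow=2, fast=4
  step 3: slow=3, fast=2
  step 4: slow=4, fast=4
  slow == fast at node 4: cycle detected

Cycle: yes


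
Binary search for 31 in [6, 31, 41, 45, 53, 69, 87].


Step 1: lo=0, hi=6, mid=3, val=45
Step 2: lo=0, hi=2, mid=1, val=31

Found at index 1


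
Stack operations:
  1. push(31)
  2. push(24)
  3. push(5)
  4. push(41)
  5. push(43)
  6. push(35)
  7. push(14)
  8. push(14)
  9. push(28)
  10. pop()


push(31) -> [31]
push(24) -> [31, 24]
push(5) -> [31, 24, 5]
push(41) -> [31, 24, 5, 41]
push(43) -> [31, 24, 5, 41, 43]
push(35) -> [31, 24, 5, 41, 43, 35]
push(14) -> [31, 24, 5, 41, 43, 35, 14]
push(14) -> [31, 24, 5, 41, 43, 35, 14, 14]
push(28) -> [31, 24, 5, 41, 43, 35, 14, 14, 28]
pop()->28, [31, 24, 5, 41, 43, 35, 14, 14]

Final stack: [31, 24, 5, 41, 43, 35, 14, 14]


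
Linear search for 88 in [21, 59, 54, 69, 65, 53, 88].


i=0: 21!=88
i=1: 59!=88
i=2: 54!=88
i=3: 69!=88
i=4: 65!=88
i=5: 53!=88
i=6: 88==88 found!

Found at 6, 7 comps


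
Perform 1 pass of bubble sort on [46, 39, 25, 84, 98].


Initial: [46, 39, 25, 84, 98]
Pass 1: [39, 25, 46, 84, 98] (2 swaps)

After 1 pass: [39, 25, 46, 84, 98]


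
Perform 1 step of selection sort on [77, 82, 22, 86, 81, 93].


Initial: [77, 82, 22, 86, 81, 93]
Step 1: min=22 at 2
  Swap: [22, 82, 77, 86, 81, 93]

After 1 step: [22, 82, 77, 86, 81, 93]


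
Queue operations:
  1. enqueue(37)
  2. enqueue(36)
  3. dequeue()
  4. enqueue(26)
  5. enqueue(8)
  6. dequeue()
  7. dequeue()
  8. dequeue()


enqueue(37) -> [37]
enqueue(36) -> [37, 36]
dequeue()->37, [36]
enqueue(26) -> [36, 26]
enqueue(8) -> [36, 26, 8]
dequeue()->36, [26, 8]
dequeue()->26, [8]
dequeue()->8, []

Final queue: []


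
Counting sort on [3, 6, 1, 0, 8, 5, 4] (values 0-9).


Input: [3, 6, 1, 0, 8, 5, 4]
Counts: [1, 1, 0, 1, 1, 1, 1, 0, 1, 0]

Sorted: [0, 1, 3, 4, 5, 6, 8]


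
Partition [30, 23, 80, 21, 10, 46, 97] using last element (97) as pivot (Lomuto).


Pivot: 97
  30 <= 97: advance i (no swap)
  23 <= 97: advance i (no swap)
  80 <= 97: advance i (no swap)
  21 <= 97: advance i (no swap)
  10 <= 97: advance i (no swap)
  46 <= 97: advance i (no swap)
Place pivot at 6: [30, 23, 80, 21, 10, 46, 97]

Partitioned: [30, 23, 80, 21, 10, 46, 97]


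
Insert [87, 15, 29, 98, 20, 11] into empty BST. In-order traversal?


Insert 87: root
Insert 15: L from 87
Insert 29: L from 87 -> R from 15
Insert 98: R from 87
Insert 20: L from 87 -> R from 15 -> L from 29
Insert 11: L from 87 -> L from 15

In-order: [11, 15, 20, 29, 87, 98]


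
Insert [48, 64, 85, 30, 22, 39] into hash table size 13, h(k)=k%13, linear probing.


Insert 48: h=9 -> slot 9
Insert 64: h=12 -> slot 12
Insert 85: h=7 -> slot 7
Insert 30: h=4 -> slot 4
Insert 22: h=9, 1 probes -> slot 10
Insert 39: h=0 -> slot 0

Table: [39, None, None, None, 30, None, None, 85, None, 48, 22, None, 64]


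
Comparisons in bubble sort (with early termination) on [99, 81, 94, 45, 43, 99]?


Algorithm: bubble sort (with early termination)
Input: [99, 81, 94, 45, 43, 99]
Sorted: [43, 45, 81, 94, 99, 99]

15


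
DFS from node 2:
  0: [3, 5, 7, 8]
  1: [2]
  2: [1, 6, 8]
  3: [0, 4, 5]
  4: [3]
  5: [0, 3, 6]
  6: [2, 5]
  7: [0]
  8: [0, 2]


Visit 2, push [8, 6, 1]
Visit 1, push []
Visit 6, push [5]
Visit 5, push [3, 0]
Visit 0, push [8, 7, 3]
Visit 3, push [4]
Visit 4, push []
Visit 7, push []
Visit 8, push []

DFS order: [2, 1, 6, 5, 0, 3, 4, 7, 8]


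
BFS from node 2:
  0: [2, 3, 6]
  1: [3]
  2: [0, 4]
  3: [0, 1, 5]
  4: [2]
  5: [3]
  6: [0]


Visit 2, enqueue [0, 4]
Visit 0, enqueue [3, 6]
Visit 4, enqueue []
Visit 3, enqueue [1, 5]
Visit 6, enqueue []
Visit 1, enqueue []
Visit 5, enqueue []

BFS order: [2, 0, 4, 3, 6, 1, 5]


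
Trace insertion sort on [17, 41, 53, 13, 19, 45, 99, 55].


Initial: [17, 41, 53, 13, 19, 45, 99, 55]
Insert 41: [17, 41, 53, 13, 19, 45, 99, 55]
Insert 53: [17, 41, 53, 13, 19, 45, 99, 55]
Insert 13: [13, 17, 41, 53, 19, 45, 99, 55]
Insert 19: [13, 17, 19, 41, 53, 45, 99, 55]
Insert 45: [13, 17, 19, 41, 45, 53, 99, 55]
Insert 99: [13, 17, 19, 41, 45, 53, 99, 55]
Insert 55: [13, 17, 19, 41, 45, 53, 55, 99]

Sorted: [13, 17, 19, 41, 45, 53, 55, 99]


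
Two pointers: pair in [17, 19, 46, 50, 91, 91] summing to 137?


lo=0(17)+hi=5(91)=108
lo=1(19)+hi=5(91)=110
lo=2(46)+hi=5(91)=137

Yes: 46+91=137


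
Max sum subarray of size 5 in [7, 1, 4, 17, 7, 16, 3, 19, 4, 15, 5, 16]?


[0:5]: 36
[1:6]: 45
[2:7]: 47
[3:8]: 62
[4:9]: 49
[5:10]: 57
[6:11]: 46
[7:12]: 59

Max: 62 at [3:8]


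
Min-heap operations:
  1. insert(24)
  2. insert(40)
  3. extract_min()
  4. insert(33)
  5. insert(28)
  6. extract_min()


insert(24) -> [24]
insert(40) -> [24, 40]
extract_min()->24, [40]
insert(33) -> [33, 40]
insert(28) -> [28, 40, 33]
extract_min()->28, [33, 40]

Final heap: [33, 40]


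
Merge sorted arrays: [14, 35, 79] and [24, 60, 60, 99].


Take 14 from A
Take 24 from B
Take 35 from A
Take 60 from B
Take 60 from B
Take 79 from A

Merged: [14, 24, 35, 60, 60, 79, 99]


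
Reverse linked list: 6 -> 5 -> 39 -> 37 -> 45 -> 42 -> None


Step 1: curr=6, set curr.next=prev(None) | reversed so far: 6
Step 2: curr=5, set curr.next=prev(6) | reversed so far: 5 -> 6
Step 3: curr=39, set curr.next=prev(5) | reversed so far: 39 -> 5 -> 6
Step 4: curr=37, set curr.next=prev(39) | reversed so far: 37 -> 39 -> 5 -> 6
Step 5: curr=45, set curr.next=prev(37) | reversed so far: 45 -> 37 -> 39 -> 5 -> 6
Step 6: curr=42, set curr.next=prev(45) | reversed so far: 42 -> 45 -> 37 -> 39 -> 5 -> 6

42 -> 45 -> 37 -> 39 -> 5 -> 6 -> None


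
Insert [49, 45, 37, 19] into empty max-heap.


Insert 49: [49]
Insert 45: [49, 45]
Insert 37: [49, 45, 37]
Insert 19: [49, 45, 37, 19]

Final heap: [49, 45, 37, 19]


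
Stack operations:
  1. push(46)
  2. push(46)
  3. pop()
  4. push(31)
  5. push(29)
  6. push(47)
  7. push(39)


push(46) -> [46]
push(46) -> [46, 46]
pop()->46, [46]
push(31) -> [46, 31]
push(29) -> [46, 31, 29]
push(47) -> [46, 31, 29, 47]
push(39) -> [46, 31, 29, 47, 39]

Final stack: [46, 31, 29, 47, 39]


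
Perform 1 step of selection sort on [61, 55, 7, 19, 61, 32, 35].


Initial: [61, 55, 7, 19, 61, 32, 35]
Step 1: min=7 at 2
  Swap: [7, 55, 61, 19, 61, 32, 35]

After 1 step: [7, 55, 61, 19, 61, 32, 35]


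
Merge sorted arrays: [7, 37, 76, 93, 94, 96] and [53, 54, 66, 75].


Take 7 from A
Take 37 from A
Take 53 from B
Take 54 from B
Take 66 from B
Take 75 from B

Merged: [7, 37, 53, 54, 66, 75, 76, 93, 94, 96]


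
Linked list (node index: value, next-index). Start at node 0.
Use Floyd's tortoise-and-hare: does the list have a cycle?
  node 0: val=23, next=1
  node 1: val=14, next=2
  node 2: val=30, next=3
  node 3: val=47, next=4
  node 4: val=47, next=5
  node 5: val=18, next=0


Floyd's tortoise (slow, +1) and hare (fast, +2):
  init: slow=0, fast=0
  step 1: slow=1, fast=2
  step 2: slow=2, fast=4
  step 3: slow=3, fast=0
  step 4: slow=4, fast=2
  step 5: slow=5, fast=4
  step 6: slow=0, fast=0
  slow == fast at node 0: cycle detected

Cycle: yes


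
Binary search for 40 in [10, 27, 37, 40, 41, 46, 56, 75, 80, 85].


Step 1: lo=0, hi=9, mid=4, val=41
Step 2: lo=0, hi=3, mid=1, val=27
Step 3: lo=2, hi=3, mid=2, val=37
Step 4: lo=3, hi=3, mid=3, val=40

Found at index 3


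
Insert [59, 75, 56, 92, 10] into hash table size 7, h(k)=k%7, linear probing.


Insert 59: h=3 -> slot 3
Insert 75: h=5 -> slot 5
Insert 56: h=0 -> slot 0
Insert 92: h=1 -> slot 1
Insert 10: h=3, 1 probes -> slot 4

Table: [56, 92, None, 59, 10, 75, None]


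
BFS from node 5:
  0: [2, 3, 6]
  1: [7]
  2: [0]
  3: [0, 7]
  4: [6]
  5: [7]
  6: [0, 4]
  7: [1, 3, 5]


Visit 5, enqueue [7]
Visit 7, enqueue [1, 3]
Visit 1, enqueue []
Visit 3, enqueue [0]
Visit 0, enqueue [2, 6]
Visit 2, enqueue []
Visit 6, enqueue [4]
Visit 4, enqueue []

BFS order: [5, 7, 1, 3, 0, 2, 6, 4]


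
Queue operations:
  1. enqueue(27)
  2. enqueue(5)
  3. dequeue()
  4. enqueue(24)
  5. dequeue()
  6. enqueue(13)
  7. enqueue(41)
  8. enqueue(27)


enqueue(27) -> [27]
enqueue(5) -> [27, 5]
dequeue()->27, [5]
enqueue(24) -> [5, 24]
dequeue()->5, [24]
enqueue(13) -> [24, 13]
enqueue(41) -> [24, 13, 41]
enqueue(27) -> [24, 13, 41, 27]

Final queue: [24, 13, 41, 27]


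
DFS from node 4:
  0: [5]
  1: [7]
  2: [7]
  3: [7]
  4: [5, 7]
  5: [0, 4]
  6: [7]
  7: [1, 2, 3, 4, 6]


Visit 4, push [7, 5]
Visit 5, push [0]
Visit 0, push []
Visit 7, push [6, 3, 2, 1]
Visit 1, push []
Visit 2, push []
Visit 3, push []
Visit 6, push []

DFS order: [4, 5, 0, 7, 1, 2, 3, 6]


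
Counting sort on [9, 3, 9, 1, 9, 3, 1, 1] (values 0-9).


Input: [9, 3, 9, 1, 9, 3, 1, 1]
Counts: [0, 3, 0, 2, 0, 0, 0, 0, 0, 3]

Sorted: [1, 1, 1, 3, 3, 9, 9, 9]


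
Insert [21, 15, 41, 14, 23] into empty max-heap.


Insert 21: [21]
Insert 15: [21, 15]
Insert 41: [41, 15, 21]
Insert 14: [41, 15, 21, 14]
Insert 23: [41, 23, 21, 14, 15]

Final heap: [41, 23, 21, 14, 15]


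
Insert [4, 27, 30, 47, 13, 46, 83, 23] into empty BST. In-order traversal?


Insert 4: root
Insert 27: R from 4
Insert 30: R from 4 -> R from 27
Insert 47: R from 4 -> R from 27 -> R from 30
Insert 13: R from 4 -> L from 27
Insert 46: R from 4 -> R from 27 -> R from 30 -> L from 47
Insert 83: R from 4 -> R from 27 -> R from 30 -> R from 47
Insert 23: R from 4 -> L from 27 -> R from 13

In-order: [4, 13, 23, 27, 30, 46, 47, 83]


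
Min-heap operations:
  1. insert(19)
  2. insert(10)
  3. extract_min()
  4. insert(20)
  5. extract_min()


insert(19) -> [19]
insert(10) -> [10, 19]
extract_min()->10, [19]
insert(20) -> [19, 20]
extract_min()->19, [20]

Final heap: [20]


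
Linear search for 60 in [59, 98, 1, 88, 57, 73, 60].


i=0: 59!=60
i=1: 98!=60
i=2: 1!=60
i=3: 88!=60
i=4: 57!=60
i=5: 73!=60
i=6: 60==60 found!

Found at 6, 7 comps


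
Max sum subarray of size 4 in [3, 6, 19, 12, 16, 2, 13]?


[0:4]: 40
[1:5]: 53
[2:6]: 49
[3:7]: 43

Max: 53 at [1:5]


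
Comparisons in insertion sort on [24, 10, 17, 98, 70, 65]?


Algorithm: insertion sort
Input: [24, 10, 17, 98, 70, 65]
Sorted: [10, 17, 24, 65, 70, 98]

9


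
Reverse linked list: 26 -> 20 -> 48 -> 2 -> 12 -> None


Step 1: curr=26, set curr.next=prev(None) | reversed so far: 26
Step 2: curr=20, set curr.next=prev(26) | reversed so far: 20 -> 26
Step 3: curr=48, set curr.next=prev(20) | reversed so far: 48 -> 20 -> 26
Step 4: curr=2, set curr.next=prev(48) | reversed so far: 2 -> 48 -> 20 -> 26
Step 5: curr=12, set curr.next=prev(2) | reversed so far: 12 -> 2 -> 48 -> 20 -> 26

12 -> 2 -> 48 -> 20 -> 26 -> None


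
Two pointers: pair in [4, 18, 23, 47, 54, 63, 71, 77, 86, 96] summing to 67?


lo=0(4)+hi=9(96)=100
lo=0(4)+hi=8(86)=90
lo=0(4)+hi=7(77)=81
lo=0(4)+hi=6(71)=75
lo=0(4)+hi=5(63)=67

Yes: 4+63=67


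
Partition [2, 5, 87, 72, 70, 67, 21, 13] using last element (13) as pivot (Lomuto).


Pivot: 13
  2 <= 13: advance i (no swap)
  5 <= 13: advance i (no swap)
Place pivot at 2: [2, 5, 13, 72, 70, 67, 21, 87]

Partitioned: [2, 5, 13, 72, 70, 67, 21, 87]


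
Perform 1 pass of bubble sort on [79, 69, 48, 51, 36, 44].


Initial: [79, 69, 48, 51, 36, 44]
Pass 1: [69, 48, 51, 36, 44, 79] (5 swaps)

After 1 pass: [69, 48, 51, 36, 44, 79]


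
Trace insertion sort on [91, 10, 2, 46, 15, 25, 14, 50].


Initial: [91, 10, 2, 46, 15, 25, 14, 50]
Insert 10: [10, 91, 2, 46, 15, 25, 14, 50]
Insert 2: [2, 10, 91, 46, 15, 25, 14, 50]
Insert 46: [2, 10, 46, 91, 15, 25, 14, 50]
Insert 15: [2, 10, 15, 46, 91, 25, 14, 50]
Insert 25: [2, 10, 15, 25, 46, 91, 14, 50]
Insert 14: [2, 10, 14, 15, 25, 46, 91, 50]
Insert 50: [2, 10, 14, 15, 25, 46, 50, 91]

Sorted: [2, 10, 14, 15, 25, 46, 50, 91]


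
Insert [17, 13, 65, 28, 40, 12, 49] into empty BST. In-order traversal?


Insert 17: root
Insert 13: L from 17
Insert 65: R from 17
Insert 28: R from 17 -> L from 65
Insert 40: R from 17 -> L from 65 -> R from 28
Insert 12: L from 17 -> L from 13
Insert 49: R from 17 -> L from 65 -> R from 28 -> R from 40

In-order: [12, 13, 17, 28, 40, 49, 65]


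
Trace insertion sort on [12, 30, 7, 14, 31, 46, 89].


Initial: [12, 30, 7, 14, 31, 46, 89]
Insert 30: [12, 30, 7, 14, 31, 46, 89]
Insert 7: [7, 12, 30, 14, 31, 46, 89]
Insert 14: [7, 12, 14, 30, 31, 46, 89]
Insert 31: [7, 12, 14, 30, 31, 46, 89]
Insert 46: [7, 12, 14, 30, 31, 46, 89]
Insert 89: [7, 12, 14, 30, 31, 46, 89]

Sorted: [7, 12, 14, 30, 31, 46, 89]


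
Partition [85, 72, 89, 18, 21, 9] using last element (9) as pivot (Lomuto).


Pivot: 9
Place pivot at 0: [9, 72, 89, 18, 21, 85]

Partitioned: [9, 72, 89, 18, 21, 85]


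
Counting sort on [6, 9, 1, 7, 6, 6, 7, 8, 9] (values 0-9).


Input: [6, 9, 1, 7, 6, 6, 7, 8, 9]
Counts: [0, 1, 0, 0, 0, 0, 3, 2, 1, 2]

Sorted: [1, 6, 6, 6, 7, 7, 8, 9, 9]


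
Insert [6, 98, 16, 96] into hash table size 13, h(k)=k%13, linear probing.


Insert 6: h=6 -> slot 6
Insert 98: h=7 -> slot 7
Insert 16: h=3 -> slot 3
Insert 96: h=5 -> slot 5

Table: [None, None, None, 16, None, 96, 6, 98, None, None, None, None, None]


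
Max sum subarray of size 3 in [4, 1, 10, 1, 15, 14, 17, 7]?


[0:3]: 15
[1:4]: 12
[2:5]: 26
[3:6]: 30
[4:7]: 46
[5:8]: 38

Max: 46 at [4:7]


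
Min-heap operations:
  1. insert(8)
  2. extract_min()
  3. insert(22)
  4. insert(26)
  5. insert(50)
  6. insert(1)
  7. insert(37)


insert(8) -> [8]
extract_min()->8, []
insert(22) -> [22]
insert(26) -> [22, 26]
insert(50) -> [22, 26, 50]
insert(1) -> [1, 22, 50, 26]
insert(37) -> [1, 22, 50, 26, 37]

Final heap: [1, 22, 50, 26, 37]


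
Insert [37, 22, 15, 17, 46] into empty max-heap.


Insert 37: [37]
Insert 22: [37, 22]
Insert 15: [37, 22, 15]
Insert 17: [37, 22, 15, 17]
Insert 46: [46, 37, 15, 17, 22]

Final heap: [46, 37, 15, 17, 22]


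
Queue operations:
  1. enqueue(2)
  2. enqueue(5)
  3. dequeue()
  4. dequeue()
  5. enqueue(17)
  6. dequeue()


enqueue(2) -> [2]
enqueue(5) -> [2, 5]
dequeue()->2, [5]
dequeue()->5, []
enqueue(17) -> [17]
dequeue()->17, []

Final queue: []


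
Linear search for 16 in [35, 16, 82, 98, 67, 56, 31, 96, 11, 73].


i=0: 35!=16
i=1: 16==16 found!

Found at 1, 2 comps


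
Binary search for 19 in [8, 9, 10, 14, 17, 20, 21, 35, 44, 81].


Step 1: lo=0, hi=9, mid=4, val=17
Step 2: lo=5, hi=9, mid=7, val=35
Step 3: lo=5, hi=6, mid=5, val=20

Not found


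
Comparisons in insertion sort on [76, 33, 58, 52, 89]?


Algorithm: insertion sort
Input: [76, 33, 58, 52, 89]
Sorted: [33, 52, 58, 76, 89]

7


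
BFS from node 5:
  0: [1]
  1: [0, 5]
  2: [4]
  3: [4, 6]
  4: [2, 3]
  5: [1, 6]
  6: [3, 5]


Visit 5, enqueue [1, 6]
Visit 1, enqueue [0]
Visit 6, enqueue [3]
Visit 0, enqueue []
Visit 3, enqueue [4]
Visit 4, enqueue [2]
Visit 2, enqueue []

BFS order: [5, 1, 6, 0, 3, 4, 2]


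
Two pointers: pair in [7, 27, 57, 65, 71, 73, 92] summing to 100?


lo=0(7)+hi=6(92)=99
lo=1(27)+hi=6(92)=119
lo=1(27)+hi=5(73)=100

Yes: 27+73=100


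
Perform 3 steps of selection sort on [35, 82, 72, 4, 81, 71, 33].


Initial: [35, 82, 72, 4, 81, 71, 33]
Step 1: min=4 at 3
  Swap: [4, 82, 72, 35, 81, 71, 33]
Step 2: min=33 at 6
  Swap: [4, 33, 72, 35, 81, 71, 82]
Step 3: min=35 at 3
  Swap: [4, 33, 35, 72, 81, 71, 82]

After 3 steps: [4, 33, 35, 72, 81, 71, 82]


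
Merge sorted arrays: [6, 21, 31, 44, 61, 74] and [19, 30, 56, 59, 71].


Take 6 from A
Take 19 from B
Take 21 from A
Take 30 from B
Take 31 from A
Take 44 from A
Take 56 from B
Take 59 from B
Take 61 from A
Take 71 from B

Merged: [6, 19, 21, 30, 31, 44, 56, 59, 61, 71, 74]


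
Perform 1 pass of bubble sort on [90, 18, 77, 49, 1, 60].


Initial: [90, 18, 77, 49, 1, 60]
Pass 1: [18, 77, 49, 1, 60, 90] (5 swaps)

After 1 pass: [18, 77, 49, 1, 60, 90]


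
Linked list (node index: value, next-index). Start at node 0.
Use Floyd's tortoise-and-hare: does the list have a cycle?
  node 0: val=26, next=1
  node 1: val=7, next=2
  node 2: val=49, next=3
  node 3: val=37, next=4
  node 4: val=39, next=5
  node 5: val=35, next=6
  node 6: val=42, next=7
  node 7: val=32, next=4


Floyd's tortoise (slow, +1) and hare (fast, +2):
  init: slow=0, fast=0
  step 1: slow=1, fast=2
  step 2: slow=2, fast=4
  step 3: slow=3, fast=6
  step 4: slow=4, fast=4
  slow == fast at node 4: cycle detected

Cycle: yes


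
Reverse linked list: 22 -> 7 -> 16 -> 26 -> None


Step 1: curr=22, set curr.next=prev(None) | reversed so far: 22
Step 2: curr=7, set curr.next=prev(22) | reversed so far: 7 -> 22
Step 3: curr=16, set curr.next=prev(7) | reversed so far: 16 -> 7 -> 22
Step 4: curr=26, set curr.next=prev(16) | reversed so far: 26 -> 16 -> 7 -> 22

26 -> 16 -> 7 -> 22 -> None


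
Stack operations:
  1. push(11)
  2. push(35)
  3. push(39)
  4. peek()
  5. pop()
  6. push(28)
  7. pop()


push(11) -> [11]
push(35) -> [11, 35]
push(39) -> [11, 35, 39]
peek()->39
pop()->39, [11, 35]
push(28) -> [11, 35, 28]
pop()->28, [11, 35]

Final stack: [11, 35]


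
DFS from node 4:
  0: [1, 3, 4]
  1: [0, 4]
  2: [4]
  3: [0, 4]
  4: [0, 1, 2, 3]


Visit 4, push [3, 2, 1, 0]
Visit 0, push [3, 1]
Visit 1, push []
Visit 3, push []
Visit 2, push []

DFS order: [4, 0, 1, 3, 2]


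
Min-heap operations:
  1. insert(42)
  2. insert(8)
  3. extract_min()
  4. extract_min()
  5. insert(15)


insert(42) -> [42]
insert(8) -> [8, 42]
extract_min()->8, [42]
extract_min()->42, []
insert(15) -> [15]

Final heap: [15]


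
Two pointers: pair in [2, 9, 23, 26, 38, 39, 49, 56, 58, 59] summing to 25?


lo=0(2)+hi=9(59)=61
lo=0(2)+hi=8(58)=60
lo=0(2)+hi=7(56)=58
lo=0(2)+hi=6(49)=51
lo=0(2)+hi=5(39)=41
lo=0(2)+hi=4(38)=40
lo=0(2)+hi=3(26)=28
lo=0(2)+hi=2(23)=25

Yes: 2+23=25


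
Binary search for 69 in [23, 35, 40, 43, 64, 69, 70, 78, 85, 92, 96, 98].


Step 1: lo=0, hi=11, mid=5, val=69

Found at index 5


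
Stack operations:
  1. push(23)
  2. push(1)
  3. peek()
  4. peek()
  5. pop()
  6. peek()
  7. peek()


push(23) -> [23]
push(1) -> [23, 1]
peek()->1
peek()->1
pop()->1, [23]
peek()->23
peek()->23

Final stack: [23]


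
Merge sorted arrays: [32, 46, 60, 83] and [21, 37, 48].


Take 21 from B
Take 32 from A
Take 37 from B
Take 46 from A
Take 48 from B

Merged: [21, 32, 37, 46, 48, 60, 83]


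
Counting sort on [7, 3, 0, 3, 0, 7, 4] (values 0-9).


Input: [7, 3, 0, 3, 0, 7, 4]
Counts: [2, 0, 0, 2, 1, 0, 0, 2, 0, 0]

Sorted: [0, 0, 3, 3, 4, 7, 7]


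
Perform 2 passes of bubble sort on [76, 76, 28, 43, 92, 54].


Initial: [76, 76, 28, 43, 92, 54]
Pass 1: [76, 28, 43, 76, 54, 92] (3 swaps)
Pass 2: [28, 43, 76, 54, 76, 92] (3 swaps)

After 2 passes: [28, 43, 76, 54, 76, 92]


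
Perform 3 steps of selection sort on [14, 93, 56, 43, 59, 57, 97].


Initial: [14, 93, 56, 43, 59, 57, 97]
Step 1: min=14 at 0
  Swap: [14, 93, 56, 43, 59, 57, 97]
Step 2: min=43 at 3
  Swap: [14, 43, 56, 93, 59, 57, 97]
Step 3: min=56 at 2
  Swap: [14, 43, 56, 93, 59, 57, 97]

After 3 steps: [14, 43, 56, 93, 59, 57, 97]


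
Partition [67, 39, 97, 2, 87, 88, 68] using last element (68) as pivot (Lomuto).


Pivot: 68
  67 <= 68: advance i (no swap)
  39 <= 68: advance i (no swap)
  2 <= 68: swap -> [67, 39, 2, 97, 87, 88, 68]
Place pivot at 3: [67, 39, 2, 68, 87, 88, 97]

Partitioned: [67, 39, 2, 68, 87, 88, 97]


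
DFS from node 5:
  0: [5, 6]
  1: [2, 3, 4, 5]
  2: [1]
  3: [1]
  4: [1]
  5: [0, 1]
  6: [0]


Visit 5, push [1, 0]
Visit 0, push [6]
Visit 6, push []
Visit 1, push [4, 3, 2]
Visit 2, push []
Visit 3, push []
Visit 4, push []

DFS order: [5, 0, 6, 1, 2, 3, 4]


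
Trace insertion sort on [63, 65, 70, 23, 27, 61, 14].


Initial: [63, 65, 70, 23, 27, 61, 14]
Insert 65: [63, 65, 70, 23, 27, 61, 14]
Insert 70: [63, 65, 70, 23, 27, 61, 14]
Insert 23: [23, 63, 65, 70, 27, 61, 14]
Insert 27: [23, 27, 63, 65, 70, 61, 14]
Insert 61: [23, 27, 61, 63, 65, 70, 14]
Insert 14: [14, 23, 27, 61, 63, 65, 70]

Sorted: [14, 23, 27, 61, 63, 65, 70]


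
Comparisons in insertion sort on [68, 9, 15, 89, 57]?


Algorithm: insertion sort
Input: [68, 9, 15, 89, 57]
Sorted: [9, 15, 57, 68, 89]

7


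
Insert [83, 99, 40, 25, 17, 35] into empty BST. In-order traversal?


Insert 83: root
Insert 99: R from 83
Insert 40: L from 83
Insert 25: L from 83 -> L from 40
Insert 17: L from 83 -> L from 40 -> L from 25
Insert 35: L from 83 -> L from 40 -> R from 25

In-order: [17, 25, 35, 40, 83, 99]


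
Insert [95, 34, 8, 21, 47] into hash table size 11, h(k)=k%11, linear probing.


Insert 95: h=7 -> slot 7
Insert 34: h=1 -> slot 1
Insert 8: h=8 -> slot 8
Insert 21: h=10 -> slot 10
Insert 47: h=3 -> slot 3

Table: [None, 34, None, 47, None, None, None, 95, 8, None, 21]


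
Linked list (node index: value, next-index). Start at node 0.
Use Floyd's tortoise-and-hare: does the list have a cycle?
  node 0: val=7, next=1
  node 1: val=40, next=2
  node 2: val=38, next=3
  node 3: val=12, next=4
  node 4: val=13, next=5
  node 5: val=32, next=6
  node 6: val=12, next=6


Floyd's tortoise (slow, +1) and hare (fast, +2):
  init: slow=0, fast=0
  step 1: slow=1, fast=2
  step 2: slow=2, fast=4
  step 3: slow=3, fast=6
  step 4: slow=4, fast=6
  step 5: slow=5, fast=6
  step 6: slow=6, fast=6
  slow == fast at node 6: cycle detected

Cycle: yes


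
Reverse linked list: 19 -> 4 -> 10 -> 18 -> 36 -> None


Step 1: curr=19, set curr.next=prev(None) | reversed so far: 19
Step 2: curr=4, set curr.next=prev(19) | reversed so far: 4 -> 19
Step 3: curr=10, set curr.next=prev(4) | reversed so far: 10 -> 4 -> 19
Step 4: curr=18, set curr.next=prev(10) | reversed so far: 18 -> 10 -> 4 -> 19
Step 5: curr=36, set curr.next=prev(18) | reversed so far: 36 -> 18 -> 10 -> 4 -> 19

36 -> 18 -> 10 -> 4 -> 19 -> None


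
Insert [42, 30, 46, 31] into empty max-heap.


Insert 42: [42]
Insert 30: [42, 30]
Insert 46: [46, 30, 42]
Insert 31: [46, 31, 42, 30]

Final heap: [46, 31, 42, 30]


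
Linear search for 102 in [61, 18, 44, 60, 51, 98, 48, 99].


i=0: 61!=102
i=1: 18!=102
i=2: 44!=102
i=3: 60!=102
i=4: 51!=102
i=5: 98!=102
i=6: 48!=102
i=7: 99!=102

Not found, 8 comps


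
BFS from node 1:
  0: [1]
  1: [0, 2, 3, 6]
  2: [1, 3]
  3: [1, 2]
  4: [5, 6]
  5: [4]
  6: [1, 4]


Visit 1, enqueue [0, 2, 3, 6]
Visit 0, enqueue []
Visit 2, enqueue []
Visit 3, enqueue []
Visit 6, enqueue [4]
Visit 4, enqueue [5]
Visit 5, enqueue []

BFS order: [1, 0, 2, 3, 6, 4, 5]


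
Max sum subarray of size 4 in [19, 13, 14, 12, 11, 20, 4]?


[0:4]: 58
[1:5]: 50
[2:6]: 57
[3:7]: 47

Max: 58 at [0:4]


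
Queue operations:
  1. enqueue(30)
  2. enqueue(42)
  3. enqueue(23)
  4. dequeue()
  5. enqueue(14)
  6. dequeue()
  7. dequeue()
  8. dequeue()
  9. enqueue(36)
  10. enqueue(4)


enqueue(30) -> [30]
enqueue(42) -> [30, 42]
enqueue(23) -> [30, 42, 23]
dequeue()->30, [42, 23]
enqueue(14) -> [42, 23, 14]
dequeue()->42, [23, 14]
dequeue()->23, [14]
dequeue()->14, []
enqueue(36) -> [36]
enqueue(4) -> [36, 4]

Final queue: [36, 4]


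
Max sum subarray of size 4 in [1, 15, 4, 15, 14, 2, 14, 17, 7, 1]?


[0:4]: 35
[1:5]: 48
[2:6]: 35
[3:7]: 45
[4:8]: 47
[5:9]: 40
[6:10]: 39

Max: 48 at [1:5]


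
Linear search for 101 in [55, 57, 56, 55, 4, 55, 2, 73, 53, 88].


i=0: 55!=101
i=1: 57!=101
i=2: 56!=101
i=3: 55!=101
i=4: 4!=101
i=5: 55!=101
i=6: 2!=101
i=7: 73!=101
i=8: 53!=101
i=9: 88!=101

Not found, 10 comps


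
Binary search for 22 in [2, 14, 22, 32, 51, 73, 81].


Step 1: lo=0, hi=6, mid=3, val=32
Step 2: lo=0, hi=2, mid=1, val=14
Step 3: lo=2, hi=2, mid=2, val=22

Found at index 2
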